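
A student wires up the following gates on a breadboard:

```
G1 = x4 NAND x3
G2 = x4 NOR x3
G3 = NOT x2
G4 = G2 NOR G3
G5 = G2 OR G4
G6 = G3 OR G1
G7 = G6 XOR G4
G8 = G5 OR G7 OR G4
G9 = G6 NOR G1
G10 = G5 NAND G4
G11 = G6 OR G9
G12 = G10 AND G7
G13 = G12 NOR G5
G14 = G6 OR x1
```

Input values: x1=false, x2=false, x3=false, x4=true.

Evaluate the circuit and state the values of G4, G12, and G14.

G4 = false, G12 = true, G14 = true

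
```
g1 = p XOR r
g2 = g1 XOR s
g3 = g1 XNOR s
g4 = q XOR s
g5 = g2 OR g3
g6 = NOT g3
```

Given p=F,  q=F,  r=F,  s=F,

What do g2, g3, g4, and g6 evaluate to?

g1 = p XOR r = F XOR F = F
g2 = g1 XOR s = F XOR F = F
g3 = g1 XNOR s = F XNOR F = T
g4 = q XOR s = F XOR F = F
g6 = NOT g3 = NOT T = F

g2 = F, g3 = T, g4 = F, g6 = F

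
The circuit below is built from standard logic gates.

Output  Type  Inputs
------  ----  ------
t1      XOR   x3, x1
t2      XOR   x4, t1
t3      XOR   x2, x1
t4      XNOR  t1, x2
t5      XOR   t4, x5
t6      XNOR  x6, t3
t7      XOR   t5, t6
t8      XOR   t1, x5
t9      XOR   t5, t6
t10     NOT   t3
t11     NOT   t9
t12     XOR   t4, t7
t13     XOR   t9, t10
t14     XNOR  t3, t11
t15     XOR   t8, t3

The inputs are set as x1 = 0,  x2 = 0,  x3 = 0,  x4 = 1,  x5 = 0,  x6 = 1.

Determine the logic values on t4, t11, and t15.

t1 = x3 XOR x1 = 0 XOR 0 = 0
t3 = x2 XOR x1 = 0 XOR 0 = 0
t4 = t1 XNOR x2 = 0 XNOR 0 = 1
t5 = t4 XOR x5 = 1 XOR 0 = 1
t6 = x6 XNOR t3 = 1 XNOR 0 = 0
t8 = t1 XOR x5 = 0 XOR 0 = 0
t9 = t5 XOR t6 = 1 XOR 0 = 1
t11 = NOT t9 = NOT 1 = 0
t15 = t8 XOR t3 = 0 XOR 0 = 0

t4 = 1, t11 = 0, t15 = 0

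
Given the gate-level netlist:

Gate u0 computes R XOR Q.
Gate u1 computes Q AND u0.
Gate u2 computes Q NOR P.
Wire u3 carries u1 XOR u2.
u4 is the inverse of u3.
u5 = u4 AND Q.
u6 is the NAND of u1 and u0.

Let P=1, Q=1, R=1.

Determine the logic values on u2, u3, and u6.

u2 = 0, u3 = 0, u6 = 1

u0 = R XOR Q = 1 XOR 1 = 0
u1 = Q AND u0 = 1 AND 0 = 0
u2 = Q NOR P = 1 NOR 1 = 0
u3 = u1 XOR u2 = 0 XOR 0 = 0
u6 = u1 NAND u0 = 0 NAND 0 = 1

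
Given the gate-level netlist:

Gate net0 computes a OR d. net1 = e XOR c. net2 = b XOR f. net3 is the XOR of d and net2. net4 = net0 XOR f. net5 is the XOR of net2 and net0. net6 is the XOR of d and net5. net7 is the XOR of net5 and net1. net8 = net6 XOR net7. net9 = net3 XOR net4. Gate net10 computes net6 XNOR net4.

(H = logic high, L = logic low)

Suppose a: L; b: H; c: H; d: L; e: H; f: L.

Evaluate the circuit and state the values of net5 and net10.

net5 = H; net10 = L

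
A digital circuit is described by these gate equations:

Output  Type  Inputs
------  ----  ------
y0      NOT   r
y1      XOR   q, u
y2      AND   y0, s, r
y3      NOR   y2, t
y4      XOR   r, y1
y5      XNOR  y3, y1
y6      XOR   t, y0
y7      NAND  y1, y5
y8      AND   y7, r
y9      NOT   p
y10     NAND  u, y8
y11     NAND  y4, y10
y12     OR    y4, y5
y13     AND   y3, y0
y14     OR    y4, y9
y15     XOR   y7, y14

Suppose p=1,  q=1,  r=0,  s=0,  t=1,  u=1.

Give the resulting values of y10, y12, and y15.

y0 = NOT r = NOT 0 = 1
y1 = q XOR u = 1 XOR 1 = 0
y2 = y0 AND s AND r = 1 AND 0 AND 0 = 0
y3 = y2 NOR t = 0 NOR 1 = 0
y4 = r XOR y1 = 0 XOR 0 = 0
y5 = y3 XNOR y1 = 0 XNOR 0 = 1
y7 = y1 NAND y5 = 0 NAND 1 = 1
y8 = y7 AND r = 1 AND 0 = 0
y9 = NOT p = NOT 1 = 0
y10 = u NAND y8 = 1 NAND 0 = 1
y12 = y4 OR y5 = 0 OR 1 = 1
y14 = y4 OR y9 = 0 OR 0 = 0
y15 = y7 XOR y14 = 1 XOR 0 = 1

y10 = 1, y12 = 1, y15 = 1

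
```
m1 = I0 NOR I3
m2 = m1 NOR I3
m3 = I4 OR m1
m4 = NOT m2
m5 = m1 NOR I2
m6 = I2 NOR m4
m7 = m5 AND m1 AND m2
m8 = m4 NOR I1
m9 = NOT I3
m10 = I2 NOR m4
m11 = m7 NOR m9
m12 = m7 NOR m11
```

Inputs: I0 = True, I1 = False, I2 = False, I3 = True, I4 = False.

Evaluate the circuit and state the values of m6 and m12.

m6 = False; m12 = False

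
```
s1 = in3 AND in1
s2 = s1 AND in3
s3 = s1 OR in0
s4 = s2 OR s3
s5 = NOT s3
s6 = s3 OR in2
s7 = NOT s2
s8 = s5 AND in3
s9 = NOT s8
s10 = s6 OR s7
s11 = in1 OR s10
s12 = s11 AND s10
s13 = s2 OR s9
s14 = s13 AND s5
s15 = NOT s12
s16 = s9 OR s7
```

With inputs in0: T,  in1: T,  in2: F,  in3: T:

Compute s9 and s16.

s9 = T; s16 = T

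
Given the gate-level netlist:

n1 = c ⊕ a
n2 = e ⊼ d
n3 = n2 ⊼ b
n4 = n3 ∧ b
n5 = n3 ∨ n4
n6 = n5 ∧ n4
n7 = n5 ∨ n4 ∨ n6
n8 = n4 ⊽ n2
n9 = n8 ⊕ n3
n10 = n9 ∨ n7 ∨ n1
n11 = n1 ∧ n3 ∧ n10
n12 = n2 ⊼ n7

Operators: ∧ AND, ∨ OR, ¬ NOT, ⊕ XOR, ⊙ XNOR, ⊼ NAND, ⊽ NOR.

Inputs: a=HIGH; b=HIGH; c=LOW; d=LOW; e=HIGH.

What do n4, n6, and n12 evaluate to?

n4 = LOW, n6 = LOW, n12 = HIGH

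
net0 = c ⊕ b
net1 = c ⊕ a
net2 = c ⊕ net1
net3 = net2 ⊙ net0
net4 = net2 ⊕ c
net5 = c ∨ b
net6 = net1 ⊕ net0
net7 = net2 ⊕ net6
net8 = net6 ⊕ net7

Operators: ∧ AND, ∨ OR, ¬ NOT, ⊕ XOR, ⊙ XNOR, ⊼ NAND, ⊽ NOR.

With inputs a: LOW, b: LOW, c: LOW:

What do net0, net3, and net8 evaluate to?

net0 = LOW, net3 = HIGH, net8 = LOW

net0 = c XOR b = LOW XOR LOW = LOW
net1 = c XOR a = LOW XOR LOW = LOW
net2 = c XOR net1 = LOW XOR LOW = LOW
net3 = net2 XNOR net0 = LOW XNOR LOW = HIGH
net6 = net1 XOR net0 = LOW XOR LOW = LOW
net7 = net2 XOR net6 = LOW XOR LOW = LOW
net8 = net6 XOR net7 = LOW XOR LOW = LOW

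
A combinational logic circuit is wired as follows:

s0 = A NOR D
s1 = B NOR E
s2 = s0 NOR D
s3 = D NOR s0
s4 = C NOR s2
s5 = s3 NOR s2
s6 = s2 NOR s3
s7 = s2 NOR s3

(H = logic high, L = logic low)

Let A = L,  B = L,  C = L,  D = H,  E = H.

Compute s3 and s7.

s3 = L, s7 = H

s0 = A NOR D = L NOR H = L
s2 = s0 NOR D = L NOR H = L
s3 = D NOR s0 = H NOR L = L
s7 = s2 NOR s3 = L NOR L = H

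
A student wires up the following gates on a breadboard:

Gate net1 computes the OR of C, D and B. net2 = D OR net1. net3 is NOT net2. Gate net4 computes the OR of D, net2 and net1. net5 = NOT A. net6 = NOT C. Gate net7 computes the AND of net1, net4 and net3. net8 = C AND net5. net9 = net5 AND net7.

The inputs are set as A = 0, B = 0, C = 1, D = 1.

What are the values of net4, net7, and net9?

net4 = 1, net7 = 0, net9 = 0

net1 = C OR D OR B = 1 OR 1 OR 0 = 1
net2 = D OR net1 = 1 OR 1 = 1
net3 = NOT net2 = NOT 1 = 0
net4 = D OR net2 OR net1 = 1 OR 1 OR 1 = 1
net5 = NOT A = NOT 0 = 1
net7 = net1 AND net4 AND net3 = 1 AND 1 AND 0 = 0
net9 = net5 AND net7 = 1 AND 0 = 0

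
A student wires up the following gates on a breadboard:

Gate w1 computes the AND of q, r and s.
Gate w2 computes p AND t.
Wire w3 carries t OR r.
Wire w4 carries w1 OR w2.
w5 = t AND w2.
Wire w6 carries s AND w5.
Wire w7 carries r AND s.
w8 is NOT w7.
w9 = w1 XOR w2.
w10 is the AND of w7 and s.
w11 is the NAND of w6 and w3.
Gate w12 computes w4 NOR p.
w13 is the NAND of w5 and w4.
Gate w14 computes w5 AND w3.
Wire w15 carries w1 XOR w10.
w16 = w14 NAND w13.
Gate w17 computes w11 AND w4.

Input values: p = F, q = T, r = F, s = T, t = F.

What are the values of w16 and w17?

w16 = T, w17 = F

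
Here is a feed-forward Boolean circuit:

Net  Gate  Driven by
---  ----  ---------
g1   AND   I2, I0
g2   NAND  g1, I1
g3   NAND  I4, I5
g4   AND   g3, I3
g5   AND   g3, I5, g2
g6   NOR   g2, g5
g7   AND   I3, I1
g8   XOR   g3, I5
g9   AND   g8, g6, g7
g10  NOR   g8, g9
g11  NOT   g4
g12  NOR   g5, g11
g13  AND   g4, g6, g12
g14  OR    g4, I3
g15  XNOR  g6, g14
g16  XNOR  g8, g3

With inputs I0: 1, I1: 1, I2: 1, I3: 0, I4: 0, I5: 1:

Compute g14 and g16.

g3 = I4 NAND I5 = 0 NAND 1 = 1
g4 = g3 AND I3 = 1 AND 0 = 0
g8 = g3 XOR I5 = 1 XOR 1 = 0
g14 = g4 OR I3 = 0 OR 0 = 0
g16 = g8 XNOR g3 = 0 XNOR 1 = 0

g14 = 0; g16 = 0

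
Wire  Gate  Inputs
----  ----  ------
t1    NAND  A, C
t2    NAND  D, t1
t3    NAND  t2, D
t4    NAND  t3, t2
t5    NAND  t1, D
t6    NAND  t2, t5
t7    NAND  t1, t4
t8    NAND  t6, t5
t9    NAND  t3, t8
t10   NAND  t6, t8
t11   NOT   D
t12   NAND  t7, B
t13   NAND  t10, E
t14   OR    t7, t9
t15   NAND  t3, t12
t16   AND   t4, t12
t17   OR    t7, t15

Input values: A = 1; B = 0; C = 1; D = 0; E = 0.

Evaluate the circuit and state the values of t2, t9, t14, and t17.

t1 = A NAND C = 1 NAND 1 = 0
t2 = D NAND t1 = 0 NAND 0 = 1
t3 = t2 NAND D = 1 NAND 0 = 1
t4 = t3 NAND t2 = 1 NAND 1 = 0
t5 = t1 NAND D = 0 NAND 0 = 1
t6 = t2 NAND t5 = 1 NAND 1 = 0
t7 = t1 NAND t4 = 0 NAND 0 = 1
t8 = t6 NAND t5 = 0 NAND 1 = 1
t9 = t3 NAND t8 = 1 NAND 1 = 0
t12 = t7 NAND B = 1 NAND 0 = 1
t14 = t7 OR t9 = 1 OR 0 = 1
t15 = t3 NAND t12 = 1 NAND 1 = 0
t17 = t7 OR t15 = 1 OR 0 = 1

t2 = 1, t9 = 0, t14 = 1, t17 = 1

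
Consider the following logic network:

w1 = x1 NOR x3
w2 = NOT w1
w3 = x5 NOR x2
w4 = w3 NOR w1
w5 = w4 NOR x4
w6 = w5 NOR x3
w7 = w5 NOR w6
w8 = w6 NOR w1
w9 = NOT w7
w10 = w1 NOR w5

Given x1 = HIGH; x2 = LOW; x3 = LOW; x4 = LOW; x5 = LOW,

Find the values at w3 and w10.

w1 = x1 NOR x3 = HIGH NOR LOW = LOW
w3 = x5 NOR x2 = LOW NOR LOW = HIGH
w4 = w3 NOR w1 = HIGH NOR LOW = LOW
w5 = w4 NOR x4 = LOW NOR LOW = HIGH
w10 = w1 NOR w5 = LOW NOR HIGH = LOW

w3 = HIGH  w10 = LOW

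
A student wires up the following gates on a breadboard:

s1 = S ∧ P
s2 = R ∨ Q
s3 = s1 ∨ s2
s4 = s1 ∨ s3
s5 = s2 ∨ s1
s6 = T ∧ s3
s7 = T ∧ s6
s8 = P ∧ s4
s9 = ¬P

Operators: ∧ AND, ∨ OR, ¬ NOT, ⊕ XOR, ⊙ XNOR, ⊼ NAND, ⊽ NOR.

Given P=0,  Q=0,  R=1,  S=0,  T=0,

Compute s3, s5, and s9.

s1 = S AND P = 0 AND 0 = 0
s2 = R OR Q = 1 OR 0 = 1
s3 = s1 OR s2 = 0 OR 1 = 1
s5 = s2 OR s1 = 1 OR 0 = 1
s9 = NOT P = NOT 0 = 1

s3 = 1  s5 = 1  s9 = 1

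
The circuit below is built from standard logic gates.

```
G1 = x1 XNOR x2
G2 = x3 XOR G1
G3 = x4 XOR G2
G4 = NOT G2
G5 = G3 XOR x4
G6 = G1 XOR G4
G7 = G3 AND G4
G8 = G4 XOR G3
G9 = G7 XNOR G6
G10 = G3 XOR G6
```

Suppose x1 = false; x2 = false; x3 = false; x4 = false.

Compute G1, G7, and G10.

G1 = x1 XNOR x2 = false XNOR false = true
G2 = x3 XOR G1 = false XOR true = true
G3 = x4 XOR G2 = false XOR true = true
G4 = NOT G2 = NOT true = false
G6 = G1 XOR G4 = true XOR false = true
G7 = G3 AND G4 = true AND false = false
G10 = G3 XOR G6 = true XOR true = false

G1 = true; G7 = false; G10 = false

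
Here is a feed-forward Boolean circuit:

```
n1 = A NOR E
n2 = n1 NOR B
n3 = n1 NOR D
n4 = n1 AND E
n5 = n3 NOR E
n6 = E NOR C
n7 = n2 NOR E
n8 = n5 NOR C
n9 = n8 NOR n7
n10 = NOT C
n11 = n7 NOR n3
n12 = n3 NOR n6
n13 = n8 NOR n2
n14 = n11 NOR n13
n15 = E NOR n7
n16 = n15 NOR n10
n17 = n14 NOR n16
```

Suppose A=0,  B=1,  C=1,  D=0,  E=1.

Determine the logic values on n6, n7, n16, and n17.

n6 = 0, n7 = 0, n16 = 1, n17 = 0

n1 = A NOR E = 0 NOR 1 = 0
n2 = n1 NOR B = 0 NOR 1 = 0
n3 = n1 NOR D = 0 NOR 0 = 1
n5 = n3 NOR E = 1 NOR 1 = 0
n6 = E NOR C = 1 NOR 1 = 0
n7 = n2 NOR E = 0 NOR 1 = 0
n8 = n5 NOR C = 0 NOR 1 = 0
n10 = NOT C = NOT 1 = 0
n11 = n7 NOR n3 = 0 NOR 1 = 0
n13 = n8 NOR n2 = 0 NOR 0 = 1
n14 = n11 NOR n13 = 0 NOR 1 = 0
n15 = E NOR n7 = 1 NOR 0 = 0
n16 = n15 NOR n10 = 0 NOR 0 = 1
n17 = n14 NOR n16 = 0 NOR 1 = 0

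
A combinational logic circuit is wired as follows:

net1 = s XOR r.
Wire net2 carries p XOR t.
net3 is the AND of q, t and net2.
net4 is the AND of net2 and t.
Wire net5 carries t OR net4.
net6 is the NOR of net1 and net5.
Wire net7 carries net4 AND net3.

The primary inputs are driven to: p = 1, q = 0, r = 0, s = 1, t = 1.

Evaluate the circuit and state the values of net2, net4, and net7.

net2 = p XOR t = 1 XOR 1 = 0
net3 = q AND t AND net2 = 0 AND 1 AND 0 = 0
net4 = net2 AND t = 0 AND 1 = 0
net7 = net4 AND net3 = 0 AND 0 = 0

net2 = 0; net4 = 0; net7 = 0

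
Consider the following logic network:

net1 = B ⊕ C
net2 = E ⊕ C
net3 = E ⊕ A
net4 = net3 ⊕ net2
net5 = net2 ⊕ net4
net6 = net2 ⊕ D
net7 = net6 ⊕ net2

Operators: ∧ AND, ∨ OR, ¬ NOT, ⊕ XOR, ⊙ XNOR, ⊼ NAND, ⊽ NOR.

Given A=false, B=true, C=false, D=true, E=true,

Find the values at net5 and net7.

net2 = E XOR C = true XOR false = true
net3 = E XOR A = true XOR false = true
net4 = net3 XOR net2 = true XOR true = false
net5 = net2 XOR net4 = true XOR false = true
net6 = net2 XOR D = true XOR true = false
net7 = net6 XOR net2 = false XOR true = true

net5 = true, net7 = true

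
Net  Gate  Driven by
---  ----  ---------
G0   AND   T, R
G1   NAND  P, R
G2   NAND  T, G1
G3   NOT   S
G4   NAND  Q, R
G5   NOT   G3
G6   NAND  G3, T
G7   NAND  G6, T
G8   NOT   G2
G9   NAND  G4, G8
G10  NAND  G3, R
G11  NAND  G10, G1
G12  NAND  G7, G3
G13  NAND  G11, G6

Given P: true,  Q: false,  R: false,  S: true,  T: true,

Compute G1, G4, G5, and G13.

G1 = P NAND R = true NAND false = true
G3 = NOT S = NOT true = false
G4 = Q NAND R = false NAND false = true
G5 = NOT G3 = NOT false = true
G6 = G3 NAND T = false NAND true = true
G10 = G3 NAND R = false NAND false = true
G11 = G10 NAND G1 = true NAND true = false
G13 = G11 NAND G6 = false NAND true = true

G1 = true, G4 = true, G5 = true, G13 = true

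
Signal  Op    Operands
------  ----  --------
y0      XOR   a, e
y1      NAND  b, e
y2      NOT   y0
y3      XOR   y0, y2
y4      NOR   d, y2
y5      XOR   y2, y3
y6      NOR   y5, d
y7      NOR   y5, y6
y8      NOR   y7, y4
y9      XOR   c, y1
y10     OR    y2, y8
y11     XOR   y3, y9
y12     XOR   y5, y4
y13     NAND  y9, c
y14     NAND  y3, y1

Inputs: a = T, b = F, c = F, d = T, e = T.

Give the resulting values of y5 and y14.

y5 = F; y14 = F

y0 = a XOR e = T XOR T = F
y1 = b NAND e = F NAND T = T
y2 = NOT y0 = NOT F = T
y3 = y0 XOR y2 = F XOR T = T
y5 = y2 XOR y3 = T XOR T = F
y14 = y3 NAND y1 = T NAND T = F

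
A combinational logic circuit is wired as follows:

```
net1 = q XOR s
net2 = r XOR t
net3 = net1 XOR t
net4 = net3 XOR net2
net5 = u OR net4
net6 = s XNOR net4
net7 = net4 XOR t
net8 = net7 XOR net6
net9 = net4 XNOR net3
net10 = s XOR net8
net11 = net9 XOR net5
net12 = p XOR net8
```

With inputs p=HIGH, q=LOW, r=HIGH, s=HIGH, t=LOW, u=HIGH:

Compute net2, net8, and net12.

net2 = HIGH  net8 = LOW  net12 = HIGH

net1 = q XOR s = LOW XOR HIGH = HIGH
net2 = r XOR t = HIGH XOR LOW = HIGH
net3 = net1 XOR t = HIGH XOR LOW = HIGH
net4 = net3 XOR net2 = HIGH XOR HIGH = LOW
net6 = s XNOR net4 = HIGH XNOR LOW = LOW
net7 = net4 XOR t = LOW XOR LOW = LOW
net8 = net7 XOR net6 = LOW XOR LOW = LOW
net12 = p XOR net8 = HIGH XOR LOW = HIGH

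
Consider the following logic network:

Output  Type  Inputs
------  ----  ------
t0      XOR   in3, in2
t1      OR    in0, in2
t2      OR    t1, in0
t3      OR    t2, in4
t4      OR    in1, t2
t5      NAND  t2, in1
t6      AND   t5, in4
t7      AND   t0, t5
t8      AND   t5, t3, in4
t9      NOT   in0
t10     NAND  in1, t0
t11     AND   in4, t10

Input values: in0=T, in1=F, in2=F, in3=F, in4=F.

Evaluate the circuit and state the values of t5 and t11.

t5 = T, t11 = F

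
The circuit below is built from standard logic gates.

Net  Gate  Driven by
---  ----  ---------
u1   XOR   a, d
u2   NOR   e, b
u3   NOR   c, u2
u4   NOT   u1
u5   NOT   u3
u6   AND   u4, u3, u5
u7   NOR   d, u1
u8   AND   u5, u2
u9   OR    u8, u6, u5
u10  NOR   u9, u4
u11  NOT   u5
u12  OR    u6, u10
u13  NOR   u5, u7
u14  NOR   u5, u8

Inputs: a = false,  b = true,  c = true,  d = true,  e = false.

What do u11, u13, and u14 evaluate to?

u1 = a XOR d = false XOR true = true
u2 = e NOR b = false NOR true = false
u3 = c NOR u2 = true NOR false = false
u5 = NOT u3 = NOT false = true
u7 = d NOR u1 = true NOR true = false
u8 = u5 AND u2 = true AND false = false
u11 = NOT u5 = NOT true = false
u13 = u5 NOR u7 = true NOR false = false
u14 = u5 NOR u8 = true NOR false = false

u11 = false; u13 = false; u14 = false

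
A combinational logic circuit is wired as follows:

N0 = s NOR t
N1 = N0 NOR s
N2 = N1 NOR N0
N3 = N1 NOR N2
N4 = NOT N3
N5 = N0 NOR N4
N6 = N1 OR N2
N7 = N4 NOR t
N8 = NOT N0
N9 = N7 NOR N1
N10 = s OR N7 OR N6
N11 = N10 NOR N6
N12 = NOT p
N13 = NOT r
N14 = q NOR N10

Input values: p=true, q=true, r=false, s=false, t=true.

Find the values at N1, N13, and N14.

N1 = true; N13 = true; N14 = false

N0 = s NOR t = false NOR true = false
N1 = N0 NOR s = false NOR false = true
N2 = N1 NOR N0 = true NOR false = false
N3 = N1 NOR N2 = true NOR false = false
N4 = NOT N3 = NOT false = true
N6 = N1 OR N2 = true OR false = true
N7 = N4 NOR t = true NOR true = false
N10 = s OR N7 OR N6 = false OR false OR true = true
N13 = NOT r = NOT false = true
N14 = q NOR N10 = true NOR true = false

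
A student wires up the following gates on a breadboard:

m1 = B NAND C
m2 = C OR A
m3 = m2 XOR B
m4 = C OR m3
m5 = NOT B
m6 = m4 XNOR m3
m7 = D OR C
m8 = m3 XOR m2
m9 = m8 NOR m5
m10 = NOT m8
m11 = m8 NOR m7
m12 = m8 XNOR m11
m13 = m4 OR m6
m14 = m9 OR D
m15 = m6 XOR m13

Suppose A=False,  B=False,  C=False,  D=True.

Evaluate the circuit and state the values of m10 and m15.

m2 = C OR A = False OR False = False
m3 = m2 XOR B = False XOR False = False
m4 = C OR m3 = False OR False = False
m6 = m4 XNOR m3 = False XNOR False = True
m8 = m3 XOR m2 = False XOR False = False
m10 = NOT m8 = NOT False = True
m13 = m4 OR m6 = False OR True = True
m15 = m6 XOR m13 = True XOR True = False

m10 = True; m15 = False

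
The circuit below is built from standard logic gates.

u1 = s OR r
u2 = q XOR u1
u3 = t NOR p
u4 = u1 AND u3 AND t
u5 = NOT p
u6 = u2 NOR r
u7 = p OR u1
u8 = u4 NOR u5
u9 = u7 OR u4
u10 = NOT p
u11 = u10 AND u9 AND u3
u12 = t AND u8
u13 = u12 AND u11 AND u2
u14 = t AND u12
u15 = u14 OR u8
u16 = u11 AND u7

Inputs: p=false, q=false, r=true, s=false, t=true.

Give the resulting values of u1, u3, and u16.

u1 = true; u3 = false; u16 = false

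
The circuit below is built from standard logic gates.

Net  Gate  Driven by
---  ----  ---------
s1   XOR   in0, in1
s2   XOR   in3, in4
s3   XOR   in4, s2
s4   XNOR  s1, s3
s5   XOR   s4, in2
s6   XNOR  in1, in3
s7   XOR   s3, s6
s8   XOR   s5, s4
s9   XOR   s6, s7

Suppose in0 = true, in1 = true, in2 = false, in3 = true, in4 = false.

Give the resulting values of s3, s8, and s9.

s1 = in0 XOR in1 = true XOR true = false
s2 = in3 XOR in4 = true XOR false = true
s3 = in4 XOR s2 = false XOR true = true
s4 = s1 XNOR s3 = false XNOR true = false
s5 = s4 XOR in2 = false XOR false = false
s6 = in1 XNOR in3 = true XNOR true = true
s7 = s3 XOR s6 = true XOR true = false
s8 = s5 XOR s4 = false XOR false = false
s9 = s6 XOR s7 = true XOR false = true

s3 = true, s8 = false, s9 = true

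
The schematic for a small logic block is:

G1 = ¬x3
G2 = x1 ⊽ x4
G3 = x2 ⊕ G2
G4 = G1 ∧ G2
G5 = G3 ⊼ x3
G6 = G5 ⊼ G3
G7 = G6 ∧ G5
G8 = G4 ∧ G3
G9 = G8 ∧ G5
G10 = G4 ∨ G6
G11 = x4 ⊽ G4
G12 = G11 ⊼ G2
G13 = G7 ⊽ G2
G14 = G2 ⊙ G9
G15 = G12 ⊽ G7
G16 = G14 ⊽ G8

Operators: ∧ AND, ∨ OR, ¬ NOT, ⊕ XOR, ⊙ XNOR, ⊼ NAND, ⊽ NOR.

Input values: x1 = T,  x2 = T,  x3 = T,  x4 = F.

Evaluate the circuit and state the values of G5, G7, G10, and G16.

G5 = F, G7 = F, G10 = T, G16 = F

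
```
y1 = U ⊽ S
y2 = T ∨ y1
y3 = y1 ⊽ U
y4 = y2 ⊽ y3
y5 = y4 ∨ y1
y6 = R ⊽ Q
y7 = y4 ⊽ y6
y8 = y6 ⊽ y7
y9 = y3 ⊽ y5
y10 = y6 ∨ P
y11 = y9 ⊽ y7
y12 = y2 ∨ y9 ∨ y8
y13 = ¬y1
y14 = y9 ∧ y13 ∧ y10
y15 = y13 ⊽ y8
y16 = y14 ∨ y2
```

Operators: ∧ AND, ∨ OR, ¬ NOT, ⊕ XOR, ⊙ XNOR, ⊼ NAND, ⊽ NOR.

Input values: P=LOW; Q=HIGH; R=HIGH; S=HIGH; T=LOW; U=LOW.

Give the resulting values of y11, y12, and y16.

y1 = U NOR S = LOW NOR HIGH = LOW
y2 = T OR y1 = LOW OR LOW = LOW
y3 = y1 NOR U = LOW NOR LOW = HIGH
y4 = y2 NOR y3 = LOW NOR HIGH = LOW
y5 = y4 OR y1 = LOW OR LOW = LOW
y6 = R NOR Q = HIGH NOR HIGH = LOW
y7 = y4 NOR y6 = LOW NOR LOW = HIGH
y8 = y6 NOR y7 = LOW NOR HIGH = LOW
y9 = y3 NOR y5 = HIGH NOR LOW = LOW
y10 = y6 OR P = LOW OR LOW = LOW
y11 = y9 NOR y7 = LOW NOR HIGH = LOW
y12 = y2 OR y9 OR y8 = LOW OR LOW OR LOW = LOW
y13 = NOT y1 = NOT LOW = HIGH
y14 = y9 AND y13 AND y10 = LOW AND HIGH AND LOW = LOW
y16 = y14 OR y2 = LOW OR LOW = LOW

y11 = LOW, y12 = LOW, y16 = LOW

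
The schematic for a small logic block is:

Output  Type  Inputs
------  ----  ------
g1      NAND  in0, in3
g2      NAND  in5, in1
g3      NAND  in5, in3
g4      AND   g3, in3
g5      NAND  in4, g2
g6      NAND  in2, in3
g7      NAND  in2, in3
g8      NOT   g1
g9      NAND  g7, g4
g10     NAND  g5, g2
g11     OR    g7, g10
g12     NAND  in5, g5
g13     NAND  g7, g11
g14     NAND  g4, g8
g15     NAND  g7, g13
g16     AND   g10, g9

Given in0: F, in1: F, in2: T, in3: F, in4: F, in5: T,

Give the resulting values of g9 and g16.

g9 = T  g16 = F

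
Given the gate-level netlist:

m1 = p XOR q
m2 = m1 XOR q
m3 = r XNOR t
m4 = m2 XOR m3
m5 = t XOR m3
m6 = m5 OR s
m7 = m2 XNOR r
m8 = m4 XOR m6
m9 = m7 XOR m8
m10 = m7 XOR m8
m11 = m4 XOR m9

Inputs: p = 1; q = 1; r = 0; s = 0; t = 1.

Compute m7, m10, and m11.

m7 = 0; m10 = 0; m11 = 1

m1 = p XOR q = 1 XOR 1 = 0
m2 = m1 XOR q = 0 XOR 1 = 1
m3 = r XNOR t = 0 XNOR 1 = 0
m4 = m2 XOR m3 = 1 XOR 0 = 1
m5 = t XOR m3 = 1 XOR 0 = 1
m6 = m5 OR s = 1 OR 0 = 1
m7 = m2 XNOR r = 1 XNOR 0 = 0
m8 = m4 XOR m6 = 1 XOR 1 = 0
m9 = m7 XOR m8 = 0 XOR 0 = 0
m10 = m7 XOR m8 = 0 XOR 0 = 0
m11 = m4 XOR m9 = 1 XOR 0 = 1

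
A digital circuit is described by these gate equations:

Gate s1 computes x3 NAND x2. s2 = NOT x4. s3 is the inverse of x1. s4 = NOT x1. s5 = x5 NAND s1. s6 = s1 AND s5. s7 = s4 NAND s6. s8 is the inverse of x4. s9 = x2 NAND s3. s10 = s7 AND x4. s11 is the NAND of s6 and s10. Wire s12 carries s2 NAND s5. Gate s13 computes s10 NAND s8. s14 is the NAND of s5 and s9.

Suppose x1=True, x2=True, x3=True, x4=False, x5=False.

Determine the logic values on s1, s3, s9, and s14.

s1 = x3 NAND x2 = True NAND True = False
s3 = NOT x1 = NOT True = False
s5 = x5 NAND s1 = False NAND False = True
s9 = x2 NAND s3 = True NAND False = True
s14 = s5 NAND s9 = True NAND True = False

s1 = False; s3 = False; s9 = True; s14 = False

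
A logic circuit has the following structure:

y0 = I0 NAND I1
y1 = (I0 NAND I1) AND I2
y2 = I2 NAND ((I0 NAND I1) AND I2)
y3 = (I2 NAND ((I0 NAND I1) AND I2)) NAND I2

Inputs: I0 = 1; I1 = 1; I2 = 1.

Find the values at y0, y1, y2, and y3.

y0 = 1 NAND 1 = 0
y1 = (1 NAND 1) AND 1 = 0
y2 = 1 NAND ((1 NAND 1) AND 1) = 1
y3 = (1 NAND ((1 NAND 1) AND 1)) NAND 1 = 0

y0 = 0, y1 = 0, y2 = 1, y3 = 0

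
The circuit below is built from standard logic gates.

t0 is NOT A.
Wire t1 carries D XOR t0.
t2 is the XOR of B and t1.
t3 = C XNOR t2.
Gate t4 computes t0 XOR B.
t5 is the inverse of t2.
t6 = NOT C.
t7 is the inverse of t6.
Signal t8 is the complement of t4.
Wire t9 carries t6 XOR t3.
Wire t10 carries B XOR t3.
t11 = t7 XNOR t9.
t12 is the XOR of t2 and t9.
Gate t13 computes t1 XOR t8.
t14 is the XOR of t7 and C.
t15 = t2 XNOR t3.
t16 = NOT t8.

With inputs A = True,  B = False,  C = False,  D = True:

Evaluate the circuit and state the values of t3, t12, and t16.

t3 = False  t12 = False  t16 = False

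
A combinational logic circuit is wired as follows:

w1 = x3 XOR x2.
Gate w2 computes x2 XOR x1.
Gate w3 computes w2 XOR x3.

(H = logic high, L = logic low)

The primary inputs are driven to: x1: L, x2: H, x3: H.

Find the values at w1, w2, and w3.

w1 = L  w2 = H  w3 = L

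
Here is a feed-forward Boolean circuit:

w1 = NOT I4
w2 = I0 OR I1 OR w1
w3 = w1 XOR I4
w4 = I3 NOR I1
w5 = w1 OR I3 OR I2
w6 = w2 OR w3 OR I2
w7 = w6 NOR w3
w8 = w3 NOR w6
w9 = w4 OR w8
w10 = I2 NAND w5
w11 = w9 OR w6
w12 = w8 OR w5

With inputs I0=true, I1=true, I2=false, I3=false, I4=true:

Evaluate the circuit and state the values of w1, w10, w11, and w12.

w1 = false, w10 = true, w11 = true, w12 = false

w1 = NOT I4 = NOT true = false
w2 = I0 OR I1 OR w1 = true OR true OR false = true
w3 = w1 XOR I4 = false XOR true = true
w4 = I3 NOR I1 = false NOR true = false
w5 = w1 OR I3 OR I2 = false OR false OR false = false
w6 = w2 OR w3 OR I2 = true OR true OR false = true
w8 = w3 NOR w6 = true NOR true = false
w9 = w4 OR w8 = false OR false = false
w10 = I2 NAND w5 = false NAND false = true
w11 = w9 OR w6 = false OR true = true
w12 = w8 OR w5 = false OR false = false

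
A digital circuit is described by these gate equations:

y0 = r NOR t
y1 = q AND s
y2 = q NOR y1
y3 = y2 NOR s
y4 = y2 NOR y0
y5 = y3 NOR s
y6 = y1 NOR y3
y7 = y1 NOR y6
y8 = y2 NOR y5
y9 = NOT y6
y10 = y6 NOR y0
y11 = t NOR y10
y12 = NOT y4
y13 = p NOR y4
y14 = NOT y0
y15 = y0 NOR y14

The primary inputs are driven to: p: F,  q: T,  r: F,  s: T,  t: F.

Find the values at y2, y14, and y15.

y0 = r NOR t = F NOR F = T
y1 = q AND s = T AND T = T
y2 = q NOR y1 = T NOR T = F
y14 = NOT y0 = NOT T = F
y15 = y0 NOR y14 = T NOR F = F

y2 = F  y14 = F  y15 = F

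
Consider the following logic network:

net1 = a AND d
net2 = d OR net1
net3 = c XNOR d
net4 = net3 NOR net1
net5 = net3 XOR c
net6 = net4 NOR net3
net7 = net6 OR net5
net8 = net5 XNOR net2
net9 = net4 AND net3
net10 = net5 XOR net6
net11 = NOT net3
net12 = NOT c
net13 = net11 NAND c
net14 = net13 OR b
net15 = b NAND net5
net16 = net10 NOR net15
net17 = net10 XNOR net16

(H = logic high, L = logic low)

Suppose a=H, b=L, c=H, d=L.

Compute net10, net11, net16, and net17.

net1 = a AND d = H AND L = L
net3 = c XNOR d = H XNOR L = L
net4 = net3 NOR net1 = L NOR L = H
net5 = net3 XOR c = L XOR H = H
net6 = net4 NOR net3 = H NOR L = L
net10 = net5 XOR net6 = H XOR L = H
net11 = NOT net3 = NOT L = H
net15 = b NAND net5 = L NAND H = H
net16 = net10 NOR net15 = H NOR H = L
net17 = net10 XNOR net16 = H XNOR L = L

net10 = H  net11 = H  net16 = L  net17 = L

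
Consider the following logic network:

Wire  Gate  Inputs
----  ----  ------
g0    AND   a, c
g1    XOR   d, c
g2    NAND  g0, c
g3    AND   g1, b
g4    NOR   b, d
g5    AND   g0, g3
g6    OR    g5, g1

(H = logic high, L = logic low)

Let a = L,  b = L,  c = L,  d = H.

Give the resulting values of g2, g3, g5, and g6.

g2 = H, g3 = L, g5 = L, g6 = H

g0 = a AND c = L AND L = L
g1 = d XOR c = H XOR L = H
g2 = g0 NAND c = L NAND L = H
g3 = g1 AND b = H AND L = L
g5 = g0 AND g3 = L AND L = L
g6 = g5 OR g1 = L OR H = H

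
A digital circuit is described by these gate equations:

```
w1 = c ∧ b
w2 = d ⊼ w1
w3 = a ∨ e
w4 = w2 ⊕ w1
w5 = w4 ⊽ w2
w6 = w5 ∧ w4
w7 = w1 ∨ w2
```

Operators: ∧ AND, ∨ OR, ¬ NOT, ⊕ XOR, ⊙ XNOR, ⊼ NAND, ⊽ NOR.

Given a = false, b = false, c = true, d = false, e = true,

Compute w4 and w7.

w4 = true, w7 = true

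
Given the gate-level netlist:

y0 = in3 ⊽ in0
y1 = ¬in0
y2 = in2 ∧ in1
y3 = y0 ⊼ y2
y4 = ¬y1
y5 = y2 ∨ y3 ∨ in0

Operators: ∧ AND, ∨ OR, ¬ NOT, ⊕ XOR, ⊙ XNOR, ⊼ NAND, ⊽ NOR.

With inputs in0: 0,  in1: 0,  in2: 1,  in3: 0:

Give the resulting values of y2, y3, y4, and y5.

y0 = in3 NOR in0 = 0 NOR 0 = 1
y1 = NOT in0 = NOT 0 = 1
y2 = in2 AND in1 = 1 AND 0 = 0
y3 = y0 NAND y2 = 1 NAND 0 = 1
y4 = NOT y1 = NOT 1 = 0
y5 = y2 OR y3 OR in0 = 0 OR 1 OR 0 = 1

y2 = 0  y3 = 1  y4 = 0  y5 = 1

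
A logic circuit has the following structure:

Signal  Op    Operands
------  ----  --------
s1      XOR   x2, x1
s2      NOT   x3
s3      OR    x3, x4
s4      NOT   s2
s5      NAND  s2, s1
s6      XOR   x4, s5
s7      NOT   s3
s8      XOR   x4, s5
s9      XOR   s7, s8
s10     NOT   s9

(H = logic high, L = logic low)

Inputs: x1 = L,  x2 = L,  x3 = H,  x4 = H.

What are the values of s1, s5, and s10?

s1 = L, s5 = H, s10 = H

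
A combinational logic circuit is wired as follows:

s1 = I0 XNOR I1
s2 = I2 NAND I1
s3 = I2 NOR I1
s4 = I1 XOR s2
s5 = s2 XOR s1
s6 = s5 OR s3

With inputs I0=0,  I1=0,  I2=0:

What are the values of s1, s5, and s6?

s1 = 1; s5 = 0; s6 = 1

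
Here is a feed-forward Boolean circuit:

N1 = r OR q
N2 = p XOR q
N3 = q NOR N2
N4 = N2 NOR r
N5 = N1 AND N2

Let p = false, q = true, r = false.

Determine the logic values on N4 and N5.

N1 = r OR q = false OR true = true
N2 = p XOR q = false XOR true = true
N4 = N2 NOR r = true NOR false = false
N5 = N1 AND N2 = true AND true = true

N4 = false, N5 = true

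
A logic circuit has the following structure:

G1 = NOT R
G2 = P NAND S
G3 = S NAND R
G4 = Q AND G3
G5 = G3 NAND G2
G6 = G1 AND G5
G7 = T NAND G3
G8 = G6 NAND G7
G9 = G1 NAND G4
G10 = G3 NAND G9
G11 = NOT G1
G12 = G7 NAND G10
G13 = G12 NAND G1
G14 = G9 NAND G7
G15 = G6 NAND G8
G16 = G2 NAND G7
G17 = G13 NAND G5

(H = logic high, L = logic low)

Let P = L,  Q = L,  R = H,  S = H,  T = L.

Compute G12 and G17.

G12 = L, G17 = L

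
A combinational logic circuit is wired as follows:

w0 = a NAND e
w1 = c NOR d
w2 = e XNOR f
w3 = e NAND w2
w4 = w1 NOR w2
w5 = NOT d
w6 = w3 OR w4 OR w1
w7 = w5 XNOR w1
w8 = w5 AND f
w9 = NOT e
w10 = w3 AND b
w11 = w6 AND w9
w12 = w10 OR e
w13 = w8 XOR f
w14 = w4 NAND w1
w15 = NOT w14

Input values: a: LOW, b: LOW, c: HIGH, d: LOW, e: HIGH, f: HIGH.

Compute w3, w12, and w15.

w3 = LOW, w12 = HIGH, w15 = LOW

w1 = c NOR d = HIGH NOR LOW = LOW
w2 = e XNOR f = HIGH XNOR HIGH = HIGH
w3 = e NAND w2 = HIGH NAND HIGH = LOW
w4 = w1 NOR w2 = LOW NOR HIGH = LOW
w10 = w3 AND b = LOW AND LOW = LOW
w12 = w10 OR e = LOW OR HIGH = HIGH
w14 = w4 NAND w1 = LOW NAND LOW = HIGH
w15 = NOT w14 = NOT HIGH = LOW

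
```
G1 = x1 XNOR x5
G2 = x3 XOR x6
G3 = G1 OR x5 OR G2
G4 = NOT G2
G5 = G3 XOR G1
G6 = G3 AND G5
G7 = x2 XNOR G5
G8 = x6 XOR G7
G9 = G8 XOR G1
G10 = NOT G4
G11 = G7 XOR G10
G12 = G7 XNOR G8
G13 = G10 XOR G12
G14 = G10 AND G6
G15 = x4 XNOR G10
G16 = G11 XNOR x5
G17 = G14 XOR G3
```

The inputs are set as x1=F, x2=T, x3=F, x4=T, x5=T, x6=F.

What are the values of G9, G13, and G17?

G9 = T  G13 = T  G17 = T

G1 = x1 XNOR x5 = F XNOR T = F
G2 = x3 XOR x6 = F XOR F = F
G3 = G1 OR x5 OR G2 = F OR T OR F = T
G4 = NOT G2 = NOT F = T
G5 = G3 XOR G1 = T XOR F = T
G6 = G3 AND G5 = T AND T = T
G7 = x2 XNOR G5 = T XNOR T = T
G8 = x6 XOR G7 = F XOR T = T
G9 = G8 XOR G1 = T XOR F = T
G10 = NOT G4 = NOT T = F
G12 = G7 XNOR G8 = T XNOR T = T
G13 = G10 XOR G12 = F XOR T = T
G14 = G10 AND G6 = F AND T = F
G17 = G14 XOR G3 = F XOR T = T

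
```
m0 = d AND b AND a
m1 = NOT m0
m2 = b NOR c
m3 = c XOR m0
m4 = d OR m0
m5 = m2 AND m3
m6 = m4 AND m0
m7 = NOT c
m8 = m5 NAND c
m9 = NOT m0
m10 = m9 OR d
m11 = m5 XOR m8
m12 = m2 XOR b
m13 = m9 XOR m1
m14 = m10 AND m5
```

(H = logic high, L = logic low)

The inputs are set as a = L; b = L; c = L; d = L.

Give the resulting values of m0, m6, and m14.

m0 = L, m6 = L, m14 = L

m0 = d AND b AND a = L AND L AND L = L
m2 = b NOR c = L NOR L = H
m3 = c XOR m0 = L XOR L = L
m4 = d OR m0 = L OR L = L
m5 = m2 AND m3 = H AND L = L
m6 = m4 AND m0 = L AND L = L
m9 = NOT m0 = NOT L = H
m10 = m9 OR d = H OR L = H
m14 = m10 AND m5 = H AND L = L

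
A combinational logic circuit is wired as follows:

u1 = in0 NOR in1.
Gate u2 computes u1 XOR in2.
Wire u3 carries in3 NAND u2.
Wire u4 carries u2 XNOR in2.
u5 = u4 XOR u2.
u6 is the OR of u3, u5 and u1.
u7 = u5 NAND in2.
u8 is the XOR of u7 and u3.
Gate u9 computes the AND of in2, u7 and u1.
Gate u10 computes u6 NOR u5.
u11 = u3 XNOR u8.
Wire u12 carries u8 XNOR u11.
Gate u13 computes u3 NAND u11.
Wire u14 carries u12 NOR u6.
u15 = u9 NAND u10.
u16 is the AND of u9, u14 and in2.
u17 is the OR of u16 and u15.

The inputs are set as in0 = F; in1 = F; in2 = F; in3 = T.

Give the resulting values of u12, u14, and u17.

u12 = F  u14 = F  u17 = T

u1 = in0 NOR in1 = F NOR F = T
u2 = u1 XOR in2 = T XOR F = T
u3 = in3 NAND u2 = T NAND T = F
u4 = u2 XNOR in2 = T XNOR F = F
u5 = u4 XOR u2 = F XOR T = T
u6 = u3 OR u5 OR u1 = F OR T OR T = T
u7 = u5 NAND in2 = T NAND F = T
u8 = u7 XOR u3 = T XOR F = T
u9 = in2 AND u7 AND u1 = F AND T AND T = F
u10 = u6 NOR u5 = T NOR T = F
u11 = u3 XNOR u8 = F XNOR T = F
u12 = u8 XNOR u11 = T XNOR F = F
u14 = u12 NOR u6 = F NOR T = F
u15 = u9 NAND u10 = F NAND F = T
u16 = u9 AND u14 AND in2 = F AND F AND F = F
u17 = u16 OR u15 = F OR T = T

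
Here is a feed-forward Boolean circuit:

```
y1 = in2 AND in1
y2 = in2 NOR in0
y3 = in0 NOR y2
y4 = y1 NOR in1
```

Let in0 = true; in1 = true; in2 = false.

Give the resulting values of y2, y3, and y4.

y1 = in2 AND in1 = false AND true = false
y2 = in2 NOR in0 = false NOR true = false
y3 = in0 NOR y2 = true NOR false = false
y4 = y1 NOR in1 = false NOR true = false

y2 = false, y3 = false, y4 = false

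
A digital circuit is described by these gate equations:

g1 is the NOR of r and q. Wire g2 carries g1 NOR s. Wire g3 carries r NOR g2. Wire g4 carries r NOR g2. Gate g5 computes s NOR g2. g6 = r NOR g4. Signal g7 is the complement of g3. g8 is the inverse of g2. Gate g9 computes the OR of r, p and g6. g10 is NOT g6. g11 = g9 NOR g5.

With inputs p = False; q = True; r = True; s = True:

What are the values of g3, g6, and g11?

g1 = r NOR q = True NOR True = False
g2 = g1 NOR s = False NOR True = False
g3 = r NOR g2 = True NOR False = False
g4 = r NOR g2 = True NOR False = False
g5 = s NOR g2 = True NOR False = False
g6 = r NOR g4 = True NOR False = False
g9 = r OR p OR g6 = True OR False OR False = True
g11 = g9 NOR g5 = True NOR False = False

g3 = False, g6 = False, g11 = False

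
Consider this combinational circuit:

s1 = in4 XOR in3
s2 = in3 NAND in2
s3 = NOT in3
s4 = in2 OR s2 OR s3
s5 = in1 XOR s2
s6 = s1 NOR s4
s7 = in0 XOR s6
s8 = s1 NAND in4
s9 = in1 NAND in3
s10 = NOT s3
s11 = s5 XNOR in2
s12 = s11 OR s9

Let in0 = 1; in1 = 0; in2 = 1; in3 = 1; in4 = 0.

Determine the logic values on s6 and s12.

s6 = 0; s12 = 1

s1 = in4 XOR in3 = 0 XOR 1 = 1
s2 = in3 NAND in2 = 1 NAND 1 = 0
s3 = NOT in3 = NOT 1 = 0
s4 = in2 OR s2 OR s3 = 1 OR 0 OR 0 = 1
s5 = in1 XOR s2 = 0 XOR 0 = 0
s6 = s1 NOR s4 = 1 NOR 1 = 0
s9 = in1 NAND in3 = 0 NAND 1 = 1
s11 = s5 XNOR in2 = 0 XNOR 1 = 0
s12 = s11 OR s9 = 0 OR 1 = 1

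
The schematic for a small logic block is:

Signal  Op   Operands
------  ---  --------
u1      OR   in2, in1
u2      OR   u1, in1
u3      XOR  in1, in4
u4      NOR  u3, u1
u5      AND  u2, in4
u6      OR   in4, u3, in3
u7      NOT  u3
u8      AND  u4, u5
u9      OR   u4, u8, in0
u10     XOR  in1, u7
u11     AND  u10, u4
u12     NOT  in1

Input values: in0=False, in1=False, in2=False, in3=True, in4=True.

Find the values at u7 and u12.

u7 = False  u12 = True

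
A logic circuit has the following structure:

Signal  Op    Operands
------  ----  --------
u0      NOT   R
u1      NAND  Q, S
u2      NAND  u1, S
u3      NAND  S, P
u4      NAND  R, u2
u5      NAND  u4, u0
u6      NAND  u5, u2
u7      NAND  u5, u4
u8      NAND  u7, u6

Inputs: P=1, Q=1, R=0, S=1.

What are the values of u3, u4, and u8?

u3 = 0; u4 = 1; u8 = 0

u0 = NOT R = NOT 0 = 1
u1 = Q NAND S = 1 NAND 1 = 0
u2 = u1 NAND S = 0 NAND 1 = 1
u3 = S NAND P = 1 NAND 1 = 0
u4 = R NAND u2 = 0 NAND 1 = 1
u5 = u4 NAND u0 = 1 NAND 1 = 0
u6 = u5 NAND u2 = 0 NAND 1 = 1
u7 = u5 NAND u4 = 0 NAND 1 = 1
u8 = u7 NAND u6 = 1 NAND 1 = 0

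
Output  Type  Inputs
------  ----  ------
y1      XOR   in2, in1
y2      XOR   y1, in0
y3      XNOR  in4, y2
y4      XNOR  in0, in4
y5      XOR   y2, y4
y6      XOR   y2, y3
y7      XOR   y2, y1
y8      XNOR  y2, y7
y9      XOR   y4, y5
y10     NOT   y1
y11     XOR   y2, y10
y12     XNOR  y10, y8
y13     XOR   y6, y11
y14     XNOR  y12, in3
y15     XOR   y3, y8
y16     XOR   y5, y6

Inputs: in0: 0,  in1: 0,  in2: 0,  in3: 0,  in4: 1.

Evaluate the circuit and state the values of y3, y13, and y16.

y3 = 0; y13 = 1; y16 = 0

y1 = in2 XOR in1 = 0 XOR 0 = 0
y2 = y1 XOR in0 = 0 XOR 0 = 0
y3 = in4 XNOR y2 = 1 XNOR 0 = 0
y4 = in0 XNOR in4 = 0 XNOR 1 = 0
y5 = y2 XOR y4 = 0 XOR 0 = 0
y6 = y2 XOR y3 = 0 XOR 0 = 0
y10 = NOT y1 = NOT 0 = 1
y11 = y2 XOR y10 = 0 XOR 1 = 1
y13 = y6 XOR y11 = 0 XOR 1 = 1
y16 = y5 XOR y6 = 0 XOR 0 = 0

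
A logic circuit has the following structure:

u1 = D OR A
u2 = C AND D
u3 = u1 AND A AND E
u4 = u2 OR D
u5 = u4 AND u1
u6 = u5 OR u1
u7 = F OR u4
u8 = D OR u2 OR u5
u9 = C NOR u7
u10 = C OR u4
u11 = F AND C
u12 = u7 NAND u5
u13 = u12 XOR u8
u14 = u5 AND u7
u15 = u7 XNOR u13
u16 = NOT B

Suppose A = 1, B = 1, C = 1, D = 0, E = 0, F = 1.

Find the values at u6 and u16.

u1 = D OR A = 0 OR 1 = 1
u2 = C AND D = 1 AND 0 = 0
u4 = u2 OR D = 0 OR 0 = 0
u5 = u4 AND u1 = 0 AND 1 = 0
u6 = u5 OR u1 = 0 OR 1 = 1
u16 = NOT B = NOT 1 = 0

u6 = 1, u16 = 0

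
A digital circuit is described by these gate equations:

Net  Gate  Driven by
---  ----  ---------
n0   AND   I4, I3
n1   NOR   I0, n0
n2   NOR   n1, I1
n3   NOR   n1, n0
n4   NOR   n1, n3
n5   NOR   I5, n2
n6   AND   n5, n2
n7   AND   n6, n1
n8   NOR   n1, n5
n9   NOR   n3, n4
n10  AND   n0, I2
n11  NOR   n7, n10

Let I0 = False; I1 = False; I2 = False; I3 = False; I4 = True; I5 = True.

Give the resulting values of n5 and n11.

n0 = I4 AND I3 = True AND False = False
n1 = I0 NOR n0 = False NOR False = True
n2 = n1 NOR I1 = True NOR False = False
n5 = I5 NOR n2 = True NOR False = False
n6 = n5 AND n2 = False AND False = False
n7 = n6 AND n1 = False AND True = False
n10 = n0 AND I2 = False AND False = False
n11 = n7 NOR n10 = False NOR False = True

n5 = False, n11 = True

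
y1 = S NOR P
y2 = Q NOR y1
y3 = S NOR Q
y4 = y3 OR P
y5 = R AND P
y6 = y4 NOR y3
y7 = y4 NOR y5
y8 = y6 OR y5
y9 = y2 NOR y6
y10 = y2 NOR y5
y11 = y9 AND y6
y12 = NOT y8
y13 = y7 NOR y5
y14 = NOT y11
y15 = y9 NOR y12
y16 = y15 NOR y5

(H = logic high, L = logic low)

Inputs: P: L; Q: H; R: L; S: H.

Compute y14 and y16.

y14 = H  y16 = L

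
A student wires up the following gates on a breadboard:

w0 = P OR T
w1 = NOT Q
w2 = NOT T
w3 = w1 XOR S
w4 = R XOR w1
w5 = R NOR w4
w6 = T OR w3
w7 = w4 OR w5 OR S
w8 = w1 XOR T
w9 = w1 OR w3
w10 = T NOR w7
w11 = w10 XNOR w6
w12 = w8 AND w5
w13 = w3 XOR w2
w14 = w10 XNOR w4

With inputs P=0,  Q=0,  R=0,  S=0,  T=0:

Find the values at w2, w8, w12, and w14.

w2 = 1  w8 = 1  w12 = 0  w14 = 0

w1 = NOT Q = NOT 0 = 1
w2 = NOT T = NOT 0 = 1
w4 = R XOR w1 = 0 XOR 1 = 1
w5 = R NOR w4 = 0 NOR 1 = 0
w7 = w4 OR w5 OR S = 1 OR 0 OR 0 = 1
w8 = w1 XOR T = 1 XOR 0 = 1
w10 = T NOR w7 = 0 NOR 1 = 0
w12 = w8 AND w5 = 1 AND 0 = 0
w14 = w10 XNOR w4 = 0 XNOR 1 = 0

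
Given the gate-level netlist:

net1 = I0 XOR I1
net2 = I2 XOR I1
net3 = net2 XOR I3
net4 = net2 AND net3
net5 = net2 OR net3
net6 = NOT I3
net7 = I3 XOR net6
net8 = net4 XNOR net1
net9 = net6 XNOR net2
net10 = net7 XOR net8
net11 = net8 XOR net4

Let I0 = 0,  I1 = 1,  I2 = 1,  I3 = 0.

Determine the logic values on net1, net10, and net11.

net1 = 1, net10 = 1, net11 = 0

net1 = I0 XOR I1 = 0 XOR 1 = 1
net2 = I2 XOR I1 = 1 XOR 1 = 0
net3 = net2 XOR I3 = 0 XOR 0 = 0
net4 = net2 AND net3 = 0 AND 0 = 0
net6 = NOT I3 = NOT 0 = 1
net7 = I3 XOR net6 = 0 XOR 1 = 1
net8 = net4 XNOR net1 = 0 XNOR 1 = 0
net10 = net7 XOR net8 = 1 XOR 0 = 1
net11 = net8 XOR net4 = 0 XOR 0 = 0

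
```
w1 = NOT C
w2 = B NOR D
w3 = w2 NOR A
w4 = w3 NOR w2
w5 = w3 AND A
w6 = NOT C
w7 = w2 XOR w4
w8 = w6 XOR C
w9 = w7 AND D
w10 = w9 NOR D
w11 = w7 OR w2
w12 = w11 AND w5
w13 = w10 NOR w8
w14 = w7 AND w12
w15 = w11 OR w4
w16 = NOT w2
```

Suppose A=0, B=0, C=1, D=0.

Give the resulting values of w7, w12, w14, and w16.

w2 = B NOR D = 0 NOR 0 = 1
w3 = w2 NOR A = 1 NOR 0 = 0
w4 = w3 NOR w2 = 0 NOR 1 = 0
w5 = w3 AND A = 0 AND 0 = 0
w7 = w2 XOR w4 = 1 XOR 0 = 1
w11 = w7 OR w2 = 1 OR 1 = 1
w12 = w11 AND w5 = 1 AND 0 = 0
w14 = w7 AND w12 = 1 AND 0 = 0
w16 = NOT w2 = NOT 1 = 0

w7 = 1  w12 = 0  w14 = 0  w16 = 0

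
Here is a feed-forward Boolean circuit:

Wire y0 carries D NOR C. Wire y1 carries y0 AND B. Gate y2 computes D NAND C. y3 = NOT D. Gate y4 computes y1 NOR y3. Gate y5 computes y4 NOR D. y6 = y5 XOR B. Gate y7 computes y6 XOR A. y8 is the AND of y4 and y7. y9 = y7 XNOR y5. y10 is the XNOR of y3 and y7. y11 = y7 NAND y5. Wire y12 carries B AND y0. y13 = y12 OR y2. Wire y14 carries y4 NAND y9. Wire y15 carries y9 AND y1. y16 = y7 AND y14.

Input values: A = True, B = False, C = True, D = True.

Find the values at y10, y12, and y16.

y0 = D NOR C = True NOR True = False
y1 = y0 AND B = False AND False = False
y3 = NOT D = NOT True = False
y4 = y1 NOR y3 = False NOR False = True
y5 = y4 NOR D = True NOR True = False
y6 = y5 XOR B = False XOR False = False
y7 = y6 XOR A = False XOR True = True
y9 = y7 XNOR y5 = True XNOR False = False
y10 = y3 XNOR y7 = False XNOR True = False
y12 = B AND y0 = False AND False = False
y14 = y4 NAND y9 = True NAND False = True
y16 = y7 AND y14 = True AND True = True

y10 = False, y12 = False, y16 = True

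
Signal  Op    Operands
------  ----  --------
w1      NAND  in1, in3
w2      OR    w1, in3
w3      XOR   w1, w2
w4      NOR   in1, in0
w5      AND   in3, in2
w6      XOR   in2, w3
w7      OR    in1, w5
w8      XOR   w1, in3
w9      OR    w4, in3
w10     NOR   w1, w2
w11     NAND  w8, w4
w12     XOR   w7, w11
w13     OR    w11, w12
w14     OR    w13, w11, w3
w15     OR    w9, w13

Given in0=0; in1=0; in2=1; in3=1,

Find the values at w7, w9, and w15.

w7 = 1  w9 = 1  w15 = 1

w1 = in1 NAND in3 = 0 NAND 1 = 1
w4 = in1 NOR in0 = 0 NOR 0 = 1
w5 = in3 AND in2 = 1 AND 1 = 1
w7 = in1 OR w5 = 0 OR 1 = 1
w8 = w1 XOR in3 = 1 XOR 1 = 0
w9 = w4 OR in3 = 1 OR 1 = 1
w11 = w8 NAND w4 = 0 NAND 1 = 1
w12 = w7 XOR w11 = 1 XOR 1 = 0
w13 = w11 OR w12 = 1 OR 0 = 1
w15 = w9 OR w13 = 1 OR 1 = 1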